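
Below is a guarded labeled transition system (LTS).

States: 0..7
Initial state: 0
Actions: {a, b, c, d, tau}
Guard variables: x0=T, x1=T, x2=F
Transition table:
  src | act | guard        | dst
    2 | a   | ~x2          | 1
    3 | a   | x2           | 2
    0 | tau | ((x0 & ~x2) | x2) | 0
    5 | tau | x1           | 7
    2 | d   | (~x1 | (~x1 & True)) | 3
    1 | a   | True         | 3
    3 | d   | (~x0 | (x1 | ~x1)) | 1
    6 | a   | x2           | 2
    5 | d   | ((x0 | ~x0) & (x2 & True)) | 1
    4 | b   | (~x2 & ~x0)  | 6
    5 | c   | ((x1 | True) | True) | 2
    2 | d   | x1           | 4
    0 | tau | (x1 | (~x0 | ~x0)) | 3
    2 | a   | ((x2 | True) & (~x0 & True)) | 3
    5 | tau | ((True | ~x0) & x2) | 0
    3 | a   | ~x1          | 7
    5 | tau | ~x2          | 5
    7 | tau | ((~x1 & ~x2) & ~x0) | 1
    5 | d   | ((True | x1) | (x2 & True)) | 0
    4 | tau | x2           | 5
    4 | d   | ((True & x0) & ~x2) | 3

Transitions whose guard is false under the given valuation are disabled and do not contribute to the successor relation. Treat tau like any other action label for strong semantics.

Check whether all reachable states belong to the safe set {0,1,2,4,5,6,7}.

Answer: INVARIANT VIOLATED at state 3

Trace:
Inv-set: {0,1,2,4,5,6,7}
Reach set: {0,1,3}
  0: ✓
  1: ✓
  3: VIOLATES
witness against invariant: tau → 3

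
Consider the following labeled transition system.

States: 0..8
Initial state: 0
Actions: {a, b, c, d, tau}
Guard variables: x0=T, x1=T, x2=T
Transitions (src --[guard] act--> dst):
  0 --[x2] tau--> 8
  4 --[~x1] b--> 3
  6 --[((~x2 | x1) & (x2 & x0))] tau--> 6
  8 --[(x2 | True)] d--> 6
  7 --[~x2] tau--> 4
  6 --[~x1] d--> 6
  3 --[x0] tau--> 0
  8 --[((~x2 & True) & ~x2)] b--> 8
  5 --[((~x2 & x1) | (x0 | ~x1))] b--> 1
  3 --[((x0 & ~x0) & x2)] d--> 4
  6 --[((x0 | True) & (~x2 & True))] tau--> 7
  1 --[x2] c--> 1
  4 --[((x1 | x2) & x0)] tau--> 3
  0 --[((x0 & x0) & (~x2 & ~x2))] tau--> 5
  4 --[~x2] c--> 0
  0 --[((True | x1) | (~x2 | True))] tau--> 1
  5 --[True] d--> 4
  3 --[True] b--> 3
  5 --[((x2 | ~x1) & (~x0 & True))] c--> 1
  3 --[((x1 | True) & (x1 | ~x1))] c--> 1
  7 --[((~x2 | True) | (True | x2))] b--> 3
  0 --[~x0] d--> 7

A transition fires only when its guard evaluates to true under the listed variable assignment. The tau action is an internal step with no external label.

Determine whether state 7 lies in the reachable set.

Answer: UNREACHABLE

Trace:
Guard filter leaves 12 enabled edge(s).
L0 = {0}
L1 = {1,8}  total {0,1,8}
L2 = {6}  total {0,1,6,8}
R = {0,1,6,8}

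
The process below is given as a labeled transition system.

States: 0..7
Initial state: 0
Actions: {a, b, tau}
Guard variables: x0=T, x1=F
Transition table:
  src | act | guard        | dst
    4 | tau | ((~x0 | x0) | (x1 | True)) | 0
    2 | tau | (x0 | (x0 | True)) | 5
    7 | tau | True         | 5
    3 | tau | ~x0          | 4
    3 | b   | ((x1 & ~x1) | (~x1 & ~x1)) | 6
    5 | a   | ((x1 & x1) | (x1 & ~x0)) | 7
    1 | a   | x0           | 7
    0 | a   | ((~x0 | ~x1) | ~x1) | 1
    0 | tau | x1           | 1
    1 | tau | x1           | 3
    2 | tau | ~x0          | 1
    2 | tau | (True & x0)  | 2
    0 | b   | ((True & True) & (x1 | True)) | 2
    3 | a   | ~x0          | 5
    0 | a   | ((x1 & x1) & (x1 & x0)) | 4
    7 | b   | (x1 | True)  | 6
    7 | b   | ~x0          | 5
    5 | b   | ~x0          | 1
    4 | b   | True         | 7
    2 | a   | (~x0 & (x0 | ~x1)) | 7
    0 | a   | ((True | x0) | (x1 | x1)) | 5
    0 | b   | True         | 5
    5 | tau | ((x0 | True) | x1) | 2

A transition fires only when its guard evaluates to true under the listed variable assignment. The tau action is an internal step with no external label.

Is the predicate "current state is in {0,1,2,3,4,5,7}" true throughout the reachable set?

Inv-set: {0,1,2,3,4,5,7}
Reachable = {0,1,2,5,6,7}
  0: ✓
  1: ✓
  2: ✓
  5: ✓
  6: ✗ unsafe
  7: ✓
reach 6 via a·a·b — violates

Answer: INVARIANT VIOLATED at state 6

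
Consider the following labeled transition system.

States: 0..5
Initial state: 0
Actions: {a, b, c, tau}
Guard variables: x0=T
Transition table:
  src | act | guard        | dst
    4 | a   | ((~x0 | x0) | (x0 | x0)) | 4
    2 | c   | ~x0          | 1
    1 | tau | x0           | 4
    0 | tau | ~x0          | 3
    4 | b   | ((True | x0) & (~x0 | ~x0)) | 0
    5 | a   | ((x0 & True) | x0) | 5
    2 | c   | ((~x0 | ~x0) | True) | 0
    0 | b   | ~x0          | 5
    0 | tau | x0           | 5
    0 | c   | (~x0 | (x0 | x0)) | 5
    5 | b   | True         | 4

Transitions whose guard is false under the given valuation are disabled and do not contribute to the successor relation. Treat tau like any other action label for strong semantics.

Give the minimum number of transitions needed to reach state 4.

Answer: 2

Trace:
Breadth-first toward 4:
  Layer 0: {0}
  Layer 1: {5}
  Layer 2: {4}
depth(4)=2, e.g. c·b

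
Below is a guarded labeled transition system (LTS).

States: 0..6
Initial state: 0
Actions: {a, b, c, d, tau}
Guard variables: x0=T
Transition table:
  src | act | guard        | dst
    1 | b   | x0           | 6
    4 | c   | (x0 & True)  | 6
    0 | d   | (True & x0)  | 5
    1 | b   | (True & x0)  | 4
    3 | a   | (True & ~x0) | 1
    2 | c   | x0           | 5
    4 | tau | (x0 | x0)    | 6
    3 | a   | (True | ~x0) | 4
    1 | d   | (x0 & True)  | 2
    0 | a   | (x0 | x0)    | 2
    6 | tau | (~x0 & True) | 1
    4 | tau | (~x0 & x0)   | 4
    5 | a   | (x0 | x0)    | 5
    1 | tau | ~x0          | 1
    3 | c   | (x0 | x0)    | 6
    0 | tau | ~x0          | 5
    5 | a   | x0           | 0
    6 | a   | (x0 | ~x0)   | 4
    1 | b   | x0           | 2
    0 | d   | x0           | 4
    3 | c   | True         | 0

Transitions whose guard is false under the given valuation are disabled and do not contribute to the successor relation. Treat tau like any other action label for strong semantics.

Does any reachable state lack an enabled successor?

Reachable = {0,2,4,5,6}
  0: a→2  d→4  d→5  [3 out]
  2: c→5  [1 out]
  4: c→6  tau→6  [2 out]
  5: a→0  a→5  [2 out]
  6: a→4  [1 out]

Answer: DEADLOCK-FREE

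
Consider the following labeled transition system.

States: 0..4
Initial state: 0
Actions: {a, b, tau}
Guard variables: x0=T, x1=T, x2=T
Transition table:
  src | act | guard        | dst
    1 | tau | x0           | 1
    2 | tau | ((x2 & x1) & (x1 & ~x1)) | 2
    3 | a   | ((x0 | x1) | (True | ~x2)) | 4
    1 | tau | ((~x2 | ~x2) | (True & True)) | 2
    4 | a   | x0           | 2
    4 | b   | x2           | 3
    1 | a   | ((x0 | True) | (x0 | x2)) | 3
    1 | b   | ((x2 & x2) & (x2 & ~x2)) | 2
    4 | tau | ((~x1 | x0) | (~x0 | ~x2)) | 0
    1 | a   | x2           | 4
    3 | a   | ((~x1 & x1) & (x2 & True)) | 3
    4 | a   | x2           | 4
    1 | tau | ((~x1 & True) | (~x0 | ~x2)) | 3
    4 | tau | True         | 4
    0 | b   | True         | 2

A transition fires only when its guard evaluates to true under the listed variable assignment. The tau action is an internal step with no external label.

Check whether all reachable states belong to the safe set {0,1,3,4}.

Answer: INVARIANT VIOLATED at state 2

Working:
Safe = {0,1,3,4}
R = {0,2}
  0: ✓
  2: outside
reach 2 via b — violates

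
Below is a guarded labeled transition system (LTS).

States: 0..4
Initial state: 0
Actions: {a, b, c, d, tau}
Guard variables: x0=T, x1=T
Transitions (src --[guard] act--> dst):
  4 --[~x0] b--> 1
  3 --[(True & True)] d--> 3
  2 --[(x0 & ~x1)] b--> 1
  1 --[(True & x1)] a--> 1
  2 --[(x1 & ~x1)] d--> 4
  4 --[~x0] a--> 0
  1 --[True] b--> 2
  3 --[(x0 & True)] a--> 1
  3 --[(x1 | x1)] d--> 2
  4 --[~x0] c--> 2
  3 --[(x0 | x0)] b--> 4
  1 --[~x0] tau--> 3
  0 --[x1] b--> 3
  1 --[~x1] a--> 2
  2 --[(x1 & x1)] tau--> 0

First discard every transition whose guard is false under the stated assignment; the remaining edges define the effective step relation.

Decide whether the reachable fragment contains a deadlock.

Reach set: {0,1,2,3,4}
  0: b→3  [1 exit(s)]
  1: a→1  b→2  [2 exit(s)]
  2: tau→0  [1 exit(s)]
  3: a→1  b→4  d→2  d→3  [4 exit(s)]
  4: ∅  [STUCK]
trace reaching 4: b·b

Answer: DEADLOCK at state 4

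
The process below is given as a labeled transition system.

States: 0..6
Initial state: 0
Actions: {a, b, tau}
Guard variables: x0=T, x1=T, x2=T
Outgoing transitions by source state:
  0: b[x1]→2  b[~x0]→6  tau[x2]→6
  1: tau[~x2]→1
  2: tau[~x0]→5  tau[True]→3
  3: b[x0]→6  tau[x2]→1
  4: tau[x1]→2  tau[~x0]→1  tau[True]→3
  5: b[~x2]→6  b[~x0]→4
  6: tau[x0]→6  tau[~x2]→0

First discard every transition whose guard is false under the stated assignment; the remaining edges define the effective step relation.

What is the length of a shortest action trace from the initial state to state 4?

Answer: UNREACHABLE

Working:
Breadth-first toward 4:
  L0 = {0}
  L1 = {2,6}
  L2 = {3}
  L3 = {1}
4 never appears.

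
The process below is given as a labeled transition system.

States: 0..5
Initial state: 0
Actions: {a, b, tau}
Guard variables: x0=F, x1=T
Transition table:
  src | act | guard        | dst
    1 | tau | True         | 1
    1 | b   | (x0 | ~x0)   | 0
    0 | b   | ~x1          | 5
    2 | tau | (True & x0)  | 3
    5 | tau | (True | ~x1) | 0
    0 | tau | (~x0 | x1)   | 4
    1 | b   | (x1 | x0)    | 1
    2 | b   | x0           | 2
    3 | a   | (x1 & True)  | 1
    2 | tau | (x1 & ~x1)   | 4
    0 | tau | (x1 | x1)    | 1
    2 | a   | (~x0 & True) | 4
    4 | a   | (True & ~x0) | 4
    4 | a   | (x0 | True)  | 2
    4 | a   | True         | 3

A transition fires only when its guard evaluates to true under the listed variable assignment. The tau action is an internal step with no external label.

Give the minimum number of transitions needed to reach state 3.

Answer: 2

Analysis:
BFS to 3:
  depth 0: {0}
  depth 1: {1,4}
  depth 2: {2,3}
depth(3)=2, e.g. tau·a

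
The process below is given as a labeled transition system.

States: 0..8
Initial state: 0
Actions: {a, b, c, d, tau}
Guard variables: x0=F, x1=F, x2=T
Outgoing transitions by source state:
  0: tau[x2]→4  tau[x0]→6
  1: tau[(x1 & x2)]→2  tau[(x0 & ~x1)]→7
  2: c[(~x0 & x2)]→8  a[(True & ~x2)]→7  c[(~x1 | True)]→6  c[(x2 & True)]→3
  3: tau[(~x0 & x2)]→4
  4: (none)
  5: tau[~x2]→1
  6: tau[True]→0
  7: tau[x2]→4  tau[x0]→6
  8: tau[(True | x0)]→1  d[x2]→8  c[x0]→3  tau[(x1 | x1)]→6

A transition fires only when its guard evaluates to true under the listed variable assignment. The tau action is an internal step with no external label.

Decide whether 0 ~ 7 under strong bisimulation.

Answer: BISIMILAR

Working:
Bisimulation quotient by refinement:
  P[0] = {{0,1,2,3,4,5,6,7,8}}
  P[1] = {{0,3,6,7},{1,4,5},{2},{8}}
  P[2] = {{0,3,7},{1,4,5},{2},{6},{8}}
stable after 3 split(s): 5 block(s)
class of 0: {0,3,7}; class of 7: {0,3,7}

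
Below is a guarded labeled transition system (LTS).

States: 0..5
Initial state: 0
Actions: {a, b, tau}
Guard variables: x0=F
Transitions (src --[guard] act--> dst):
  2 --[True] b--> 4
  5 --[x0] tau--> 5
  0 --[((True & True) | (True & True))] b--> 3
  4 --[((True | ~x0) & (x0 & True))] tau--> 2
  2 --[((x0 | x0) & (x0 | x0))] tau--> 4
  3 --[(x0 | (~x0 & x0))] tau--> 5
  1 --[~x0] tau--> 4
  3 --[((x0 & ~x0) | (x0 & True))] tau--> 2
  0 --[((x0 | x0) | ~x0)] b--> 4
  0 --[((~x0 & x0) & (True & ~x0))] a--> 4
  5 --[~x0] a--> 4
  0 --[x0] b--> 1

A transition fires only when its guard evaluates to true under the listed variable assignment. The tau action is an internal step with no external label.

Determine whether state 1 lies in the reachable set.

Answer: UNREACHABLE

Analysis:
After dropping false guards: 5 live edges.
L0 = {0}
L1 = {3,4}  now seen {0,3,4}
Reachable = {0,3,4}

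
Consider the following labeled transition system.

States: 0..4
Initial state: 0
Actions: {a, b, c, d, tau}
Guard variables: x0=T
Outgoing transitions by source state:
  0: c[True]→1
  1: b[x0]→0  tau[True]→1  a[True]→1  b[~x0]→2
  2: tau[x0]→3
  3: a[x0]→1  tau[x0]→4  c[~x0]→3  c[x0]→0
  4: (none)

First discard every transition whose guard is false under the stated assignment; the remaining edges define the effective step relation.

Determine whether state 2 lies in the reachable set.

Answer: UNREACHABLE

Analysis:
After dropping false guards: 8 live edges.
L0 = {0}
L1 = {1}  total {0,1}
R = {0,1}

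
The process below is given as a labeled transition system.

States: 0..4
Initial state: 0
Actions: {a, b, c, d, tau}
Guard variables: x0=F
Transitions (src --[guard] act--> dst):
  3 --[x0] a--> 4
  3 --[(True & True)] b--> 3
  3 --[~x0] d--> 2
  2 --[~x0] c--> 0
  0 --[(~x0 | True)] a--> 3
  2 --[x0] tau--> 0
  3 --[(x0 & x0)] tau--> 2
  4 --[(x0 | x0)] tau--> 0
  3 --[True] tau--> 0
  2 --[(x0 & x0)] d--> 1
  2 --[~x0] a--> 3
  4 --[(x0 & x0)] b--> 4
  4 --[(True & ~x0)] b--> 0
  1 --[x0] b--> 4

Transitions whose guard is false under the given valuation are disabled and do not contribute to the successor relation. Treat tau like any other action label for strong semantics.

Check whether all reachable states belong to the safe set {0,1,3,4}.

Inv-set: {0,1,3,4}
Reachable = {0,2,3}
  0: ✓
  2: VIOLATES
  3: ✓
witness against invariant: a·d → 2

Answer: INVARIANT VIOLATED at state 2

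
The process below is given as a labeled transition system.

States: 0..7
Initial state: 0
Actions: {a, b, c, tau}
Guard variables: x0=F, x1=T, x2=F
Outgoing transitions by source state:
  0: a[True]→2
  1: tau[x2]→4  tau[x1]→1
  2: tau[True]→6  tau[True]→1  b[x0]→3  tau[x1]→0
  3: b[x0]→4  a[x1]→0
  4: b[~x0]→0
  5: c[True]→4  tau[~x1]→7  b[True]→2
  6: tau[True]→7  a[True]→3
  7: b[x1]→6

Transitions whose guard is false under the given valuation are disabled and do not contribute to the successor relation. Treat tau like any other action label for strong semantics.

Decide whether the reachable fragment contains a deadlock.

R = {0,1,2,3,6,7}
  0: a→2  [deg 1]
  1: tau→1  [deg 1]
  2: tau→0  tau→1  tau→6  [deg 3]
  3: a→0  [deg 1]
  6: a→3  tau→7  [deg 2]
  7: b→6  [deg 1]

Answer: DEADLOCK-FREE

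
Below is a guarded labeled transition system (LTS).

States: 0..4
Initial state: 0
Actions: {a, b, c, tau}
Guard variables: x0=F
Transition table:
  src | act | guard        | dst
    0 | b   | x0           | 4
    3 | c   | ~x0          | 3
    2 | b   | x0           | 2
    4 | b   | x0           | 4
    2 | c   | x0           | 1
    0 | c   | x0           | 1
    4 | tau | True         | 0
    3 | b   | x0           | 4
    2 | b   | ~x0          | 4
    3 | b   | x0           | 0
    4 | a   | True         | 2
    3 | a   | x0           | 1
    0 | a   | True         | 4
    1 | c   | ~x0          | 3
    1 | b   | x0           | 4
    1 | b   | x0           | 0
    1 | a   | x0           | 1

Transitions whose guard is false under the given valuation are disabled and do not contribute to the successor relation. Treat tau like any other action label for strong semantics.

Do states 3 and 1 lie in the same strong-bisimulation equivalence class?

Compute ~ classes (split until stable):
  π0 = {{0,1,2,3,4}}
  π1 = {{0},{1,3},{2},{4}}
Fixed point at round 2; 4 class(es).
[3]={1,3}  [1]={1,3}

Answer: BISIMILAR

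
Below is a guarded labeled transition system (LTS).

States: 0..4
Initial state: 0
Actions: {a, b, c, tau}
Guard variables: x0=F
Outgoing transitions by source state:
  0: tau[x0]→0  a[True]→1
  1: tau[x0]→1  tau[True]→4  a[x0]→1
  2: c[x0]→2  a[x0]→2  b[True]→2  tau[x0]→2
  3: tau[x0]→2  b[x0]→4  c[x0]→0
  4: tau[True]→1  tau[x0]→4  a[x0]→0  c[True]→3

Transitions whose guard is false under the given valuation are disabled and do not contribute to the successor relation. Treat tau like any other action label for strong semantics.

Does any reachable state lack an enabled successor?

Reach set: {0,1,3,4}
  0: a→1  [1 exit(s)]
  1: tau→4  [1 exit(s)]
  3: ∅  [STUCK]
  4: c→3  tau→1  [2 exit(s)]
Path to 3: a·tau·c

Answer: DEADLOCK at state 3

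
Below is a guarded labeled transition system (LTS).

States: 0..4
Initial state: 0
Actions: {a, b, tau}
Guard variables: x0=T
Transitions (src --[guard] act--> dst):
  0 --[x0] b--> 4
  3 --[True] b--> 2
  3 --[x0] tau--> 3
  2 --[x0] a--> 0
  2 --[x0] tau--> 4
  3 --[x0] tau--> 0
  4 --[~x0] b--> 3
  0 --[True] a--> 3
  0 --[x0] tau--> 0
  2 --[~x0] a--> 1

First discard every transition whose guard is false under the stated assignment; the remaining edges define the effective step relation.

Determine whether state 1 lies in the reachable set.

8 transition(s) survive guard evaluation.
L0 = {0}
L1 = {3,4}  total {0,3,4}
L2 = {2}  total {0,2,3,4}
R = {0,2,3,4}

Answer: UNREACHABLE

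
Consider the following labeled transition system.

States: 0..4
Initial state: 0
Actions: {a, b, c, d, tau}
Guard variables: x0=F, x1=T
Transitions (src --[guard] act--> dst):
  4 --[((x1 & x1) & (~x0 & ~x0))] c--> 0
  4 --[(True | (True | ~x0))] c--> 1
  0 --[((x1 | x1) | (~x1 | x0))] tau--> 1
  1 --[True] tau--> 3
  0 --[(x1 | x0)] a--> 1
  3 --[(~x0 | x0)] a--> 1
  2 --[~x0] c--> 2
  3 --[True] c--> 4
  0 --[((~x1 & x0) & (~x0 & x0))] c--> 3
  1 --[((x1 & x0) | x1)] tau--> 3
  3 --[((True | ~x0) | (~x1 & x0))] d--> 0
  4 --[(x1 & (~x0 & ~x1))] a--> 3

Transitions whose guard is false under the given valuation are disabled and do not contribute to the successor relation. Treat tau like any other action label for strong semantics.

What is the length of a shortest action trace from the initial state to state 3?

Answer: 2

Trace:
Breadth-first toward 3:
  L0 = {0}
  L1 = {1}
  L2 = {3}
depth(3)=2, e.g. a·tau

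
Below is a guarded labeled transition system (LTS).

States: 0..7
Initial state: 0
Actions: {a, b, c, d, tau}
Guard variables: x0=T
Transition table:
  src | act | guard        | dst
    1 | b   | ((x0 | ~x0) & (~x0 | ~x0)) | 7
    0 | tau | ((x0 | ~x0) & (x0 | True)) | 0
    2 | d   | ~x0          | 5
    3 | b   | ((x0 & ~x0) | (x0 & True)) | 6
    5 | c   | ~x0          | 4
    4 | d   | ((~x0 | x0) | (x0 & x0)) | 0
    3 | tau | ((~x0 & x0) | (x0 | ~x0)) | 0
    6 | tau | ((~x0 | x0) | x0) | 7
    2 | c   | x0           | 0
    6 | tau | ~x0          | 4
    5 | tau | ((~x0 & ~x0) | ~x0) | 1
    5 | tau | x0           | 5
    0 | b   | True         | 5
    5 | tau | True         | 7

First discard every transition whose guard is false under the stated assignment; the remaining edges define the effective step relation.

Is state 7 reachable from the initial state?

9 transition(s) survive guard evaluation.
Layer 0: {0}
Layer 1: {5}  cumulative {0,5}
Layer 2: {7}  cumulative {0,5,7}
Reach set: {0,5,7}
trace reaching 7: b·tau

Answer: REACHABLE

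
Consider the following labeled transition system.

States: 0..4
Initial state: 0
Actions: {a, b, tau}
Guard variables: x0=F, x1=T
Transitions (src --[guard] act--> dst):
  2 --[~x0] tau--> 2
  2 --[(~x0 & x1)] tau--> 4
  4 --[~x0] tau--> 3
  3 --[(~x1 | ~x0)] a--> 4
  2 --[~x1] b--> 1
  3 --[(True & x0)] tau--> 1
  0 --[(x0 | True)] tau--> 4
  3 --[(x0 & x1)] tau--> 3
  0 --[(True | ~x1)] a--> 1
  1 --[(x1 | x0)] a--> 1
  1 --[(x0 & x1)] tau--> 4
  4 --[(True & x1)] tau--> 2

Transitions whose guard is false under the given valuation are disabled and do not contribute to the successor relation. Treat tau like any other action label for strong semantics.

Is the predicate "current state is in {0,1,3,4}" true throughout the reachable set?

Inv-set: {0,1,3,4}
Reachable = {0,1,2,3,4}
  0: safe
  1: safe
  2: outside
  3: safe
  4: safe
witness against invariant: tau·tau → 2

Answer: INVARIANT VIOLATED at state 2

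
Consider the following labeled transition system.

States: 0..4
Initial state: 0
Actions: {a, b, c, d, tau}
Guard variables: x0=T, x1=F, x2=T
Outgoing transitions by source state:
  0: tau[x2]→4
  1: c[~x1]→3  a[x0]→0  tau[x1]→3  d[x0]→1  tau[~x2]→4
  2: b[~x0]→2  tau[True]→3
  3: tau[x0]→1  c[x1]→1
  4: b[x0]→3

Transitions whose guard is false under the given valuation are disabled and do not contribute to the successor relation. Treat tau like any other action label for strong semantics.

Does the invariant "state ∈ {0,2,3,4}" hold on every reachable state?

Answer: INVARIANT VIOLATED at state 1

Trace:
Safe = {0,2,3,4}
Reach set: {0,1,3,4}
  0: safe
  1: VIOLATES
  3: safe
  4: safe
counterexample path to 1: tau·b·tau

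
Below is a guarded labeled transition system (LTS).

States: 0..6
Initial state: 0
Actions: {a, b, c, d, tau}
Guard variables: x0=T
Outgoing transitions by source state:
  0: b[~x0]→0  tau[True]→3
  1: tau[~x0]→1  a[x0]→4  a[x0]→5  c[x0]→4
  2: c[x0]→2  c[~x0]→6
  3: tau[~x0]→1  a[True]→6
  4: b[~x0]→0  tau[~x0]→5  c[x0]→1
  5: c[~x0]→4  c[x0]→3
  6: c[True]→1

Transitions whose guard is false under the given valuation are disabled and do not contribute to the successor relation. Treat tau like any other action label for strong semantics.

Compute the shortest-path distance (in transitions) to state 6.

Breadth-first toward 6:
  L0 = {0}
  L1 = {3}
  L2 = {6}
first hit 6 at d=2 via tau·a

Answer: 2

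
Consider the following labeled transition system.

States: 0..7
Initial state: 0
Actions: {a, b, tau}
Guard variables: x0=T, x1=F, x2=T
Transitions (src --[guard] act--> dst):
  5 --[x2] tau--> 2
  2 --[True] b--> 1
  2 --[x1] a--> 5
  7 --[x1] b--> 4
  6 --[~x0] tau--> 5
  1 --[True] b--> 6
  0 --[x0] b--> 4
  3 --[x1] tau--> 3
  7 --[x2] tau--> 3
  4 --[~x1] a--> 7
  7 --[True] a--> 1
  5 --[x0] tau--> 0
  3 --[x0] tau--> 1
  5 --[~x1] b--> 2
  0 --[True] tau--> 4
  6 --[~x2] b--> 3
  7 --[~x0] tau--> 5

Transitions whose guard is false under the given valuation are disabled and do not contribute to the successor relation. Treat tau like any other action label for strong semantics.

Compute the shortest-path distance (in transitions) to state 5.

BFS to 5:
  Layer 0: {0}
  Layer 1: {4}
  Layer 2: {7}
  Layer 3: {1,3}
  Layer 4: {6}
5 never appears.

Answer: UNREACHABLE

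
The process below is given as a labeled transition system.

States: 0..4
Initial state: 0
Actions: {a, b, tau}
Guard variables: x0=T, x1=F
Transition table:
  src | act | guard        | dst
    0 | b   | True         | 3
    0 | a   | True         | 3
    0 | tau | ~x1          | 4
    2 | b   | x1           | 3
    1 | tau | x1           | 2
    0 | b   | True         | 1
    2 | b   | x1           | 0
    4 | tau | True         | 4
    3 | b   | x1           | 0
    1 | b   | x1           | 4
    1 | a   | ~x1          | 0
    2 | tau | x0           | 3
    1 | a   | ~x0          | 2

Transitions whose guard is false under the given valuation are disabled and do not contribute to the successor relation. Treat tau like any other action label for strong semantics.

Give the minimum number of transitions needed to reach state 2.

Answer: UNREACHABLE

Working:
BFS to 2:
  L0 = {0}
  L1 = {1,3,4}
2 never appears.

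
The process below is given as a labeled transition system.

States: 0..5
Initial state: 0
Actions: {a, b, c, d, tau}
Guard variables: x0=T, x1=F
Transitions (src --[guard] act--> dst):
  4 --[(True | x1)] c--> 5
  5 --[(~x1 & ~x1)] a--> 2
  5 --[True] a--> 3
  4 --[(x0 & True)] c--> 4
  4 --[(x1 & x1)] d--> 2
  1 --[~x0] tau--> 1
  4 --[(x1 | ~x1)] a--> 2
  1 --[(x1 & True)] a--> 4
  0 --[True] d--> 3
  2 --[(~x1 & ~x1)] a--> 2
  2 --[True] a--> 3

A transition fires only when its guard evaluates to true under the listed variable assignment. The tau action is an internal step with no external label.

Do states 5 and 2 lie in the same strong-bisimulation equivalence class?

Bisimulation quotient by refinement:
  round 0: {{0,1,2,3,4,5}}
  round 1: {{0},{1,3},{2,5},{4}}
stable after 2 split(s): 4 block(s)
class of 5: {2,5}; class of 2: {2,5}

Answer: BISIMILAR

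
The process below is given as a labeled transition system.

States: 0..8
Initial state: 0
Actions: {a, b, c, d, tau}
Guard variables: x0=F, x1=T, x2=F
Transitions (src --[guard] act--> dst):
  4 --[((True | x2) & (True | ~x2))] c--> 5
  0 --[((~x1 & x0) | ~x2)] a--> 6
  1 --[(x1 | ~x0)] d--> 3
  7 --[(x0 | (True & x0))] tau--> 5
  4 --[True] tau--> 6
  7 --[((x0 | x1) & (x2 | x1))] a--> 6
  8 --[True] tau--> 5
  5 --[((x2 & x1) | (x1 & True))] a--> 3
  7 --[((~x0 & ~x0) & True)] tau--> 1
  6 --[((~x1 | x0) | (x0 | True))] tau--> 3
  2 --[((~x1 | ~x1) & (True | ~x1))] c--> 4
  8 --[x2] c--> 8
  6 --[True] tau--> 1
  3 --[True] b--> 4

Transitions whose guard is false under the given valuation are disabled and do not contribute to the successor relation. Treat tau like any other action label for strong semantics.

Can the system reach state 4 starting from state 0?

Guard filter leaves 11 enabled edge(s).
L0 = {0}
L1 = {6}  total {0,6}
L2 = {1,3}  total {0,1,3,6}
L3 = {4}  total {0,1,3,4,6}
L4 = {5}  total {0,1,3,4,5,6}
Reachable = {0,1,3,4,5,6}
witness 4: a·tau·b

Answer: REACHABLE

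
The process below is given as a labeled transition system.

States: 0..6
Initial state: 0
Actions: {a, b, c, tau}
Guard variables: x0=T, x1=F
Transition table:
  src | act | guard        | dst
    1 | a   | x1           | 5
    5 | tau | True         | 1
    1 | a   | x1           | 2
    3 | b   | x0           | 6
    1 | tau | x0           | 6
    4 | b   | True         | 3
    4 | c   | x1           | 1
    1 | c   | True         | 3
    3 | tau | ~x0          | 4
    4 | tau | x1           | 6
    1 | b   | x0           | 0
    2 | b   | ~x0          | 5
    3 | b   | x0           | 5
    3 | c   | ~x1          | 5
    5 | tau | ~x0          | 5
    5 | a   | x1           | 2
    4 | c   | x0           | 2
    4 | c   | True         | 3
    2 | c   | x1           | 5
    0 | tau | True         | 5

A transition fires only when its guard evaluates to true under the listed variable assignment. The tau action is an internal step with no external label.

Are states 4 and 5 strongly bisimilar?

Refine partition for ~:
  round 0: {{0,1,2,3,4,5,6}}
  round 1: {{0,5},{1},{2,6},{3,4}}
  round 2: {{0},{1},{2,6},{3},{4},{5}}
6 equivalence class(es) (converged in 3)
[4]={4}  [5]={5}

Answer: NOT BISIMILAR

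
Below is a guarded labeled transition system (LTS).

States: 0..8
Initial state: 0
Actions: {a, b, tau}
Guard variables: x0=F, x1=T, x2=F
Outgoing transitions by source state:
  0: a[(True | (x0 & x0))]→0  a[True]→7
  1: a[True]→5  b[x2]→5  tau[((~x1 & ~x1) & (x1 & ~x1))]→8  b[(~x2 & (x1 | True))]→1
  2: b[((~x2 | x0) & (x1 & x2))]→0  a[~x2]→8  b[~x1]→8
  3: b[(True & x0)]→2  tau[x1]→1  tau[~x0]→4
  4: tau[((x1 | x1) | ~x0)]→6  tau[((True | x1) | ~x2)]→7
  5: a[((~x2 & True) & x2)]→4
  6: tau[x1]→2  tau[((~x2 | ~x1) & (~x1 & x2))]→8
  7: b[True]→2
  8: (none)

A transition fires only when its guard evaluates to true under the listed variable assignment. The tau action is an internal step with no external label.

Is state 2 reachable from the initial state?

Answer: REACHABLE

Analysis:
Guard filter leaves 11 enabled edge(s).
Layer 0: {0}
Layer 1: {7}  cumulative {0,7}
Layer 2: {2}  cumulative {0,2,7}
Layer 3: {8}  cumulative {0,2,7,8}
Reachable = {0,2,7,8}
trace reaching 2: a·b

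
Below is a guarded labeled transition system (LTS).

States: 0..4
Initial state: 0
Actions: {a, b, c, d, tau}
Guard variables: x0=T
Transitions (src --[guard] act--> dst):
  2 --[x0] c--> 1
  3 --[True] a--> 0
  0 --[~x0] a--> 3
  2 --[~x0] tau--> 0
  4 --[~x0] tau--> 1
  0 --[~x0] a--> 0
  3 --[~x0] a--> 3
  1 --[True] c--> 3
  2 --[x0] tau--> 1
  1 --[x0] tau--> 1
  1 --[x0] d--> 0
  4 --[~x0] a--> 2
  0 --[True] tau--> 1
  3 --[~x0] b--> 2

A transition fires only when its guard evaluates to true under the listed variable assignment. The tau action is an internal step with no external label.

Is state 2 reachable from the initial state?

Answer: UNREACHABLE

Working:
After dropping false guards: 7 live edges.
L0 = {0}
L1 = {1}  cumulative {0,1}
L2 = {3}  cumulative {0,1,3}
R = {0,1,3}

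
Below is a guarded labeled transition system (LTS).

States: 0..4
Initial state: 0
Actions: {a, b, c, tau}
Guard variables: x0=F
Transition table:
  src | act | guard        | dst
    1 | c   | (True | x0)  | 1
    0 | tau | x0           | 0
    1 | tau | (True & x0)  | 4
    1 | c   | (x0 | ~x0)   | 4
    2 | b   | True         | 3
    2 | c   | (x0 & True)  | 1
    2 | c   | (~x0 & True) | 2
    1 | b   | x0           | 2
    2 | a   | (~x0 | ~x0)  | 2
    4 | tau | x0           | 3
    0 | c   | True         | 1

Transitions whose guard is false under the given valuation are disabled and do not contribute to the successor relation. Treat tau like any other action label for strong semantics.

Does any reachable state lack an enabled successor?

Answer: DEADLOCK at state 4

Analysis:
Reach set: {0,1,4}
  0: c→1  [deg 1]
  1: c→1  c→4  [deg 2]
  4: ∅  [no exit]
Path to 4: c·c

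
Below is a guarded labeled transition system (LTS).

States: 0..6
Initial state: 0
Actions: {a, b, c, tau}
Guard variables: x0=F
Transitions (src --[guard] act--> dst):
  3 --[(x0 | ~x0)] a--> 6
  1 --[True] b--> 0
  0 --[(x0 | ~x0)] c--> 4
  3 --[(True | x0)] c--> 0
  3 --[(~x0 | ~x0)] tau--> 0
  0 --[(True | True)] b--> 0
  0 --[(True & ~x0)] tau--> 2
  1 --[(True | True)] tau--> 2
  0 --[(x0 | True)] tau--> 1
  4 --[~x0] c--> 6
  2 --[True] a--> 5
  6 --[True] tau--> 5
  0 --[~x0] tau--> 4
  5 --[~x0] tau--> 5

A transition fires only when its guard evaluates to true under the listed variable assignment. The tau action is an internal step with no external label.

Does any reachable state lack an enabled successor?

Answer: DEADLOCK-FREE

Analysis:
R = {0,1,2,4,5,6}
  0: b→0  c→4  tau→1  tau→2  tau→4  [5 exit(s)]
  1: b→0  tau→2  [2 exit(s)]
  2: a→5  [1 exit(s)]
  4: c→6  [1 exit(s)]
  5: tau→5  [1 exit(s)]
  6: tau→5  [1 exit(s)]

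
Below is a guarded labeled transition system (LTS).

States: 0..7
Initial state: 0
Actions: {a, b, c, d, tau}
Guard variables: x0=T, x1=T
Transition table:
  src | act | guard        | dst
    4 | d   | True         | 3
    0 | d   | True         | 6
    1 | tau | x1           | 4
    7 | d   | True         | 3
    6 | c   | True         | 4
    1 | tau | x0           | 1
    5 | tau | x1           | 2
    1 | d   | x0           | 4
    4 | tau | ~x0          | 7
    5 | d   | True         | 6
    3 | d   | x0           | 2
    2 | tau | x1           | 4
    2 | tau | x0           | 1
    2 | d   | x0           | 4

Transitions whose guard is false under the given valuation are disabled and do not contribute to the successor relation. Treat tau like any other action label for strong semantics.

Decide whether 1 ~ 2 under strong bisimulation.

Answer: BISIMILAR

Working:
Refine partition for ~:
  π0 = {{0,1,2,3,4,5,6,7}}
  π1 = {{0,3,4,7},{1,2,5},{6}}
  π2 = {{0},{1,2},{3},{4,7},{5},{6}}
Fixed point at round 3; 6 class(es).
class of 1: {1,2}; class of 2: {1,2}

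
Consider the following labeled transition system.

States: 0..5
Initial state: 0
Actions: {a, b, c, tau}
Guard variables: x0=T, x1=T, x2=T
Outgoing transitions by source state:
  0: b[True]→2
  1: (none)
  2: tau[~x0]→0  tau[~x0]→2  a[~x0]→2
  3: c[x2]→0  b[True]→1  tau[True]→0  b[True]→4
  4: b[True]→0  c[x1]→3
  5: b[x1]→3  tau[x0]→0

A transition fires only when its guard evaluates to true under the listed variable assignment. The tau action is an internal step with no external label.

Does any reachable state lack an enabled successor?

Reachable = {0,2}
  0: b→2  [1 exit(s)]
  2: ∅  [deadlock]
witness 2: b

Answer: DEADLOCK at state 2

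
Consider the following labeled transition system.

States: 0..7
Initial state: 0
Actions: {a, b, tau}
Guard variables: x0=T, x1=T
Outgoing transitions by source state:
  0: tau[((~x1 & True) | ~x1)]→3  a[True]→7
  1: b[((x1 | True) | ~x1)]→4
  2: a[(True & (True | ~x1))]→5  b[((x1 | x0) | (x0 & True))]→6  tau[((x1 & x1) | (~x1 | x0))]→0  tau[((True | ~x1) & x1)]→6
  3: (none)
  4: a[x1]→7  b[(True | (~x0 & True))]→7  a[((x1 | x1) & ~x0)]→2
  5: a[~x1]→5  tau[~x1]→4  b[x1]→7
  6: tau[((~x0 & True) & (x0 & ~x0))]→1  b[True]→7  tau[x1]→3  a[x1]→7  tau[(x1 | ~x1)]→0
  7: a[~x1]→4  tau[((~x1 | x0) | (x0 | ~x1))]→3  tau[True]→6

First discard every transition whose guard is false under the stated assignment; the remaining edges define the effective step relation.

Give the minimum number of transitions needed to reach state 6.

Answer: 2

Trace:
BFS to 6:
  L0 = {0}
  L1 = {7}
  L2 = {3,6}
depth(6)=2, e.g. a·tau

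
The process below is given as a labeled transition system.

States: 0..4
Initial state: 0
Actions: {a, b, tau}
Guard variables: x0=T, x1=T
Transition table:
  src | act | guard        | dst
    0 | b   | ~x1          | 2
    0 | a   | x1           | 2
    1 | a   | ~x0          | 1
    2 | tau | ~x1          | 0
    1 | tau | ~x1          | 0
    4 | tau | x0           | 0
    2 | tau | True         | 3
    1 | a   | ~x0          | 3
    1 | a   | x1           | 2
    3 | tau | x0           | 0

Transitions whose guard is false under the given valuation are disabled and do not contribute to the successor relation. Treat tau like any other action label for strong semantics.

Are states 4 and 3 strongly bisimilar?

Bisimulation quotient by refinement:
  round 0: {{0,1,2,3,4}}
  round 1: {{0,1},{2,3,4}}
  round 2: {{0,1},{2},{3,4}}
Fixed point at round 3; 3 class(es).
4∈{3,4}, 3∈{3,4}

Answer: BISIMILAR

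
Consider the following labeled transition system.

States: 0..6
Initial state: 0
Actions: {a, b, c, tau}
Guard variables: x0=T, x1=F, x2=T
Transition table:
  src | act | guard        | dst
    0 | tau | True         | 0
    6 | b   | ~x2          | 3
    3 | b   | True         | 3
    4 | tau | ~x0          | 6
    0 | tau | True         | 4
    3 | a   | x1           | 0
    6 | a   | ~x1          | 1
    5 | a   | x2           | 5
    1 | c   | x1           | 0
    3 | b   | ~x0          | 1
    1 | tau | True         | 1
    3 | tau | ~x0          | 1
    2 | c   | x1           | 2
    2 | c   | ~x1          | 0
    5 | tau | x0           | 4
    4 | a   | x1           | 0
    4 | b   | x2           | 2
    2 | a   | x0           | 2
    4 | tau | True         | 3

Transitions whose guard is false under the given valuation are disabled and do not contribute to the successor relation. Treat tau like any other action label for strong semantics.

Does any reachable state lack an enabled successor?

Answer: DEADLOCK-FREE

Trace:
Reachable = {0,2,3,4}
  0: tau→0  tau→4  [2 exit(s)]
  2: a→2  c→0  [2 exit(s)]
  3: b→3  [1 exit(s)]
  4: b→2  tau→3  [2 exit(s)]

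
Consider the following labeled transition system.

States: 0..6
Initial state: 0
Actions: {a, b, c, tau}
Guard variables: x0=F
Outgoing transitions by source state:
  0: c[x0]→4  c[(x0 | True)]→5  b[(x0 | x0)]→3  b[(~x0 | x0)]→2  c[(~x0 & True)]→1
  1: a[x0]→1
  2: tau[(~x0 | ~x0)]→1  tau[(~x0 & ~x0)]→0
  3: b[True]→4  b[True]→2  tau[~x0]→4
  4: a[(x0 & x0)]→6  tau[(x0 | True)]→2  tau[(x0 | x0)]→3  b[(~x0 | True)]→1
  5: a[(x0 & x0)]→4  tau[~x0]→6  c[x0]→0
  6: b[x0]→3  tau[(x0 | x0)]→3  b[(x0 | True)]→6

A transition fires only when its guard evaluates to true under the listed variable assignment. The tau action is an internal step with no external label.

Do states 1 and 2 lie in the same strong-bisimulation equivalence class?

Refine partition for ~:
  π0 = {{0,1,2,3,4,5,6}}
  π1 = {{0},{1},{2,5},{3,4},{6}}
  π2 = {{0},{1},{2},{3},{4},{5},{6}}
stable after 3 split(s): 7 block(s)
class of 1: {1}; class of 2: {2}

Answer: NOT BISIMILAR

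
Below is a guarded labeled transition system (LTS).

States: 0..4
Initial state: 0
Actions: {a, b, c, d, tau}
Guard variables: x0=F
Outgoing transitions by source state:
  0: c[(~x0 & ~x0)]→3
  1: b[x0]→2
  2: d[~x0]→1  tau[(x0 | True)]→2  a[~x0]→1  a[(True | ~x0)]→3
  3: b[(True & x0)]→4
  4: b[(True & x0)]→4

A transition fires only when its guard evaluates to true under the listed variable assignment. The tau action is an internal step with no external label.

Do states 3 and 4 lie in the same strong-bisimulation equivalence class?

Answer: BISIMILAR

Analysis:
Refine partition for ~:
  round 0: {{0,1,2,3,4}}
  round 1: {{0},{1,3,4},{2}}
stable after 2 split(s): 3 block(s)
[3]={1,3,4}  [4]={1,3,4}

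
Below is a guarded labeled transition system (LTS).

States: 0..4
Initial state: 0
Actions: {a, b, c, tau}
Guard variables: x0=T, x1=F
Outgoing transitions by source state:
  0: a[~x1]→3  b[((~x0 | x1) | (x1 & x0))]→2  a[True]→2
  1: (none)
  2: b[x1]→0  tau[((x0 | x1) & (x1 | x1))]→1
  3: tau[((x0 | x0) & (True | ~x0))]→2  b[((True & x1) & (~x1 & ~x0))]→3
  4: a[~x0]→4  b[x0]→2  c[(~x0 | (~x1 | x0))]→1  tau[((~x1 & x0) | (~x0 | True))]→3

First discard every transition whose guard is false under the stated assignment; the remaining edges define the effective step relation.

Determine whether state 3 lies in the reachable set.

6 transition(s) survive guard evaluation.
Layer 0: {0}
Layer 1: {2,3}  total {0,2,3}
R = {0,2,3}
Path to 3: a

Answer: REACHABLE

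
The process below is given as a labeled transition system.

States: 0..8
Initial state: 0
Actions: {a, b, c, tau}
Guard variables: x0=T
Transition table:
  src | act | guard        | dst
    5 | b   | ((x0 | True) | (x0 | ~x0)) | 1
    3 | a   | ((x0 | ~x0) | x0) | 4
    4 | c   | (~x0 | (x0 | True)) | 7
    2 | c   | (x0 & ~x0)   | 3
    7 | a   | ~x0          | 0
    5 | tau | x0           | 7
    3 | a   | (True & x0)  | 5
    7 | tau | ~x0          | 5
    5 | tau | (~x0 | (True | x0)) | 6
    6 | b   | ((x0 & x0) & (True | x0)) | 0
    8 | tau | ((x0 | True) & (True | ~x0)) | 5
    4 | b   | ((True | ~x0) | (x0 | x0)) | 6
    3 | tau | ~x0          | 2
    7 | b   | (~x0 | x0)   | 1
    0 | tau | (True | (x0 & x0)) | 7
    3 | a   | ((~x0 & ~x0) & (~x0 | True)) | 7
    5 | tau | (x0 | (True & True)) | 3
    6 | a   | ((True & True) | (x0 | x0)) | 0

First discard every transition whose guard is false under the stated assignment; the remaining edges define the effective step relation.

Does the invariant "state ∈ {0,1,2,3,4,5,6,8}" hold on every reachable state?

Answer: INVARIANT VIOLATED at state 7

Analysis:
Inv-set: {0,1,2,3,4,5,6,8}
Reachable = {0,1,7}
  0: ok
  1: ok
  7: ✗ unsafe
witness against invariant: tau → 7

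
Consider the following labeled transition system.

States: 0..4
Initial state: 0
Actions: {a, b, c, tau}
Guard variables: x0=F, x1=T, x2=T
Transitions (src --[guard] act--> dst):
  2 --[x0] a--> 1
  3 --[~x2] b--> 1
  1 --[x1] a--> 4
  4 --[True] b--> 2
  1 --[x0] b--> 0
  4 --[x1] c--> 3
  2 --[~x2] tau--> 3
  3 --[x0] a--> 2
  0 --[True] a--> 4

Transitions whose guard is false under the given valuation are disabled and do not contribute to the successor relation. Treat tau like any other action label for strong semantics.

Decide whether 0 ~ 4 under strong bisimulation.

Refine partition for ~:
  P[0] = {{0,1,2,3,4}}
  P[1] = {{0,1},{2,3},{4}}
3 equivalence class(es) (converged in 2)
[0]={0,1}  [4]={4}

Answer: NOT BISIMILAR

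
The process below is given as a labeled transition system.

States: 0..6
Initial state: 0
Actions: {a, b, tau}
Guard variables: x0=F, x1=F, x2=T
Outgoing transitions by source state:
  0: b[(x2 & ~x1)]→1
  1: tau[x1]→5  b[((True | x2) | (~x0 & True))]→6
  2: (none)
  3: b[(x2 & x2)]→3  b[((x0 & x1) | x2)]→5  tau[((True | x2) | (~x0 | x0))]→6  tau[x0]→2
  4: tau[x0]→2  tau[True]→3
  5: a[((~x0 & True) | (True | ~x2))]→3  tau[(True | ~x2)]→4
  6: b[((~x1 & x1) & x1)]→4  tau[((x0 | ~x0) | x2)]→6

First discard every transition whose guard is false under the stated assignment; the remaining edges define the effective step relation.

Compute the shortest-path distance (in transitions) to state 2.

Answer: UNREACHABLE

Working:
BFS to 2:
  Layer 0: {0}
  Layer 1: {1}
  Layer 2: {6}
2 never appears.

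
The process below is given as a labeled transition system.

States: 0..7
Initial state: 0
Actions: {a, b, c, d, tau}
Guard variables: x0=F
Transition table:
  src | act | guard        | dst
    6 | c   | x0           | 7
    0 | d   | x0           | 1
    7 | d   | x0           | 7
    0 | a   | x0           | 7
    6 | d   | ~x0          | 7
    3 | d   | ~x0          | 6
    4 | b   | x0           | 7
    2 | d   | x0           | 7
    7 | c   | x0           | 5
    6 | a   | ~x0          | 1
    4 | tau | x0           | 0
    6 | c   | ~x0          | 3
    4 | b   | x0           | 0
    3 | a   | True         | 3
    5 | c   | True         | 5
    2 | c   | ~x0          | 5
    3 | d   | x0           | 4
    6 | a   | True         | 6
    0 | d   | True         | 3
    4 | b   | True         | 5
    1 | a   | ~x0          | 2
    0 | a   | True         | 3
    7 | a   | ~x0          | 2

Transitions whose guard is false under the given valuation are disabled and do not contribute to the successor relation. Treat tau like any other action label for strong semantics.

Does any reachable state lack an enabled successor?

R = {0,1,2,3,5,6,7}
  0: a→3  d→3  [2 out]
  1: a→2  [1 out]
  2: c→5  [1 out]
  3: a→3  d→6  [2 out]
  5: c→5  [1 out]
  6: a→1  a→6  c→3  d→7  [4 out]
  7: a→2  [1 out]

Answer: DEADLOCK-FREE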